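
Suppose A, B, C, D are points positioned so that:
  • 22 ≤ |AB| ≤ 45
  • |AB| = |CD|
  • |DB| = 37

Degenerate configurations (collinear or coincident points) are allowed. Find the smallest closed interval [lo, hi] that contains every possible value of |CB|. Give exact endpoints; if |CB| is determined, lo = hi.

|AB| ∈ [22, 45]
|BD| ∈ {37}
|CD| ∈ [22, 45]
|AD| ∈ [0, 82]
|BC| ∈ [0, 82]
|AC| ∈ [0, 127]

|CB| ∈ [0, 82]  (≈ [0.0000, 82.0000])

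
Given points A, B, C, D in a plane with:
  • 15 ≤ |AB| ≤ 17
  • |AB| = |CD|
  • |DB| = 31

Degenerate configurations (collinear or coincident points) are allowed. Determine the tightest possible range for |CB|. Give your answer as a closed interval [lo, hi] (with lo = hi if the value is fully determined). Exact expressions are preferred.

|AB| ∈ [15, 17]
|BD| ∈ {31}
|CD| ∈ [15, 17]
|AD| ∈ [14, 48]
|BC| ∈ [14, 48]
|AC| ∈ [0, 65]

|CB| ∈ [14, 48]  (≈ [14.0000, 48.0000])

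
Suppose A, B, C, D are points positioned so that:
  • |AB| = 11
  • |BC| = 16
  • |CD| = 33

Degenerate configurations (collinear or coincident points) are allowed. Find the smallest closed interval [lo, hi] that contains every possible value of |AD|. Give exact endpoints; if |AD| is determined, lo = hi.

|AB| ∈ {11}
|BC| ∈ {16}
|CD| ∈ {33}
|AC| ∈ [5, 27]
|BD| ∈ [17, 49]
|AD| ∈ [6, 60]

|AD| ∈ [6, 60]  (≈ [6.0000, 60.0000])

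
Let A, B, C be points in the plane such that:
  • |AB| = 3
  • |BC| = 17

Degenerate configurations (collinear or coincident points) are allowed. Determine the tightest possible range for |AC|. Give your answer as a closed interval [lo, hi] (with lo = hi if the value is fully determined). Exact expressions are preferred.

|AC| ∈ [14, 20]  (≈ [14.0000, 20.0000])

|AB| ∈ {3}
|BC| ∈ {17}
|AC| ∈ [14, 20]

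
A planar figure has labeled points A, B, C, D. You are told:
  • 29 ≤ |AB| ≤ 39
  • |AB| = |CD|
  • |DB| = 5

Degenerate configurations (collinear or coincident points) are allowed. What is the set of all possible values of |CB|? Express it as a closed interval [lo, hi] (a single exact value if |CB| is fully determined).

|CB| ∈ [24, 44]  (≈ [24.0000, 44.0000])

|AB| ∈ [29, 39]
|BD| ∈ {5}
|CD| ∈ [29, 39]
|AD| ∈ [24, 44]
|BC| ∈ [24, 44]
|AC| ∈ [0, 83]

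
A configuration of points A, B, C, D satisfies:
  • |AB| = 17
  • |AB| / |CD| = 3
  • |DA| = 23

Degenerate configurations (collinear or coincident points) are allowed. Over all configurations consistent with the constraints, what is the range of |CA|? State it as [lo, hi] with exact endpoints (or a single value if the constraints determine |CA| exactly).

|AB| ∈ {17}
|AD| ∈ {23}
|CD| ∈ {17/3}
|BD| ∈ [6, 40]
|AC| ∈ [52/3, 86/3]
|BC| ∈ [1/3, 137/3]

|CA| ∈ [52/3, 86/3]  (≈ [17.3333, 28.6667])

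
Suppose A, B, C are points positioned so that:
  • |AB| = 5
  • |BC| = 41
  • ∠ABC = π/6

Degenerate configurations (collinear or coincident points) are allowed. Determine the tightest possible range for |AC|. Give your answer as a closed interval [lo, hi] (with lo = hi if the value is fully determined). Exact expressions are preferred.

|AC| = √(1706 - 205·√(3))  (≈ 36.7550)

|AB| ∈ {5}
|BC| ∈ {41}
|AC| ∈ {√(1706 - 205·√(3))}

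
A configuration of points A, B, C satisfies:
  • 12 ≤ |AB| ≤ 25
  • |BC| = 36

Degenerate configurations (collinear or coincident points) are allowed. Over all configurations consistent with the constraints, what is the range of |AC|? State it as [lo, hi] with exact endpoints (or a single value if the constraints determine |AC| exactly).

|AC| ∈ [11, 61]  (≈ [11.0000, 61.0000])

|AB| ∈ [12, 25]
|BC| ∈ {36}
|AC| ∈ [11, 61]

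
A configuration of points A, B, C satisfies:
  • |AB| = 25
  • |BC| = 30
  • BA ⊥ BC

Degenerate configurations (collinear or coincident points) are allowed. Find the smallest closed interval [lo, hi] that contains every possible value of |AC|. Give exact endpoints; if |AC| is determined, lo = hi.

|AB| ∈ {25}
|BC| ∈ {30}
|AC| ∈ {5·√(61)}

|AC| = 5·√(61)  (≈ 39.0512)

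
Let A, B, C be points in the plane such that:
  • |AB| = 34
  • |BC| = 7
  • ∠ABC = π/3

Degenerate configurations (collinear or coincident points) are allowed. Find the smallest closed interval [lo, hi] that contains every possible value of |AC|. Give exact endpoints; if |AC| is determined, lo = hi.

|AB| ∈ {34}
|BC| ∈ {7}
|AC| ∈ {√(967)}

|AC| = √(967)  (≈ 31.0966)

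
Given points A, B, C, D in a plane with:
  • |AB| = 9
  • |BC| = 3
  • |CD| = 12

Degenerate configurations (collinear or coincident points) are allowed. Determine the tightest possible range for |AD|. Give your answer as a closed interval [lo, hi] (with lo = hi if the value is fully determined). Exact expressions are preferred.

|AD| ∈ [0, 24]  (≈ [0.0000, 24.0000])

|AB| ∈ {9}
|BC| ∈ {3}
|CD| ∈ {12}
|AC| ∈ [6, 12]
|BD| ∈ [9, 15]
|AD| ∈ [0, 24]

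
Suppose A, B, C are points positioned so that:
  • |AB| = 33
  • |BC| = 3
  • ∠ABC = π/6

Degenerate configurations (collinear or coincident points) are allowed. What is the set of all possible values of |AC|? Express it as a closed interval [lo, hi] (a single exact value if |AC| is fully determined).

|AB| ∈ {33}
|BC| ∈ {3}
|AC| ∈ {3·√(122 - 11·√(3))}

|AC| = 3·√(122 - 11·√(3))  (≈ 30.4389)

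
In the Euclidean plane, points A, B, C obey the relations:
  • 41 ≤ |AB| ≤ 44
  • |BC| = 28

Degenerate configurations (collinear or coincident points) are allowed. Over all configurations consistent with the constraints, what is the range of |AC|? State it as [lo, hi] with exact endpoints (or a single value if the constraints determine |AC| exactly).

|AC| ∈ [13, 72]  (≈ [13.0000, 72.0000])

|AB| ∈ [41, 44]
|BC| ∈ {28}
|AC| ∈ [13, 72]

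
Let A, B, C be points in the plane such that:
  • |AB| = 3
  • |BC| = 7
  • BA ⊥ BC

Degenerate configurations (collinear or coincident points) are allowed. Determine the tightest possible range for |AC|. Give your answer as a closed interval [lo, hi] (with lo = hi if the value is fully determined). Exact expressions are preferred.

|AC| = √(58)  (≈ 7.6158)

|AB| ∈ {3}
|BC| ∈ {7}
|AC| ∈ {√(58)}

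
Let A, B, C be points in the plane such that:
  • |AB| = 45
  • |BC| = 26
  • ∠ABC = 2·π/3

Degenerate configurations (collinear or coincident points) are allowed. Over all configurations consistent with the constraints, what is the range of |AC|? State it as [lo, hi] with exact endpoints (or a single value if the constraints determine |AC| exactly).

|AC| = 7·√(79)  (≈ 62.2174)

|AB| ∈ {45}
|BC| ∈ {26}
|AC| ∈ {7·√(79)}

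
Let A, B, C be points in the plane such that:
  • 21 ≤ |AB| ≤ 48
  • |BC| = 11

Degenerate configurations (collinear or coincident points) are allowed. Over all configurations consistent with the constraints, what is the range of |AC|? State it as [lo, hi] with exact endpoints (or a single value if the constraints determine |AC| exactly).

|AC| ∈ [10, 59]  (≈ [10.0000, 59.0000])

|AB| ∈ [21, 48]
|BC| ∈ {11}
|AC| ∈ [10, 59]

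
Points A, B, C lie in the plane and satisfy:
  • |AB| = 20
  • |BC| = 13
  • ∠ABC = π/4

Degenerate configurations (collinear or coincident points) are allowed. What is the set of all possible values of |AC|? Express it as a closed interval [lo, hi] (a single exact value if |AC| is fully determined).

|AB| ∈ {20}
|BC| ∈ {13}
|AC| ∈ {√(569 - 260·√(2))}

|AC| = √(569 - 260·√(2))  (≈ 14.1882)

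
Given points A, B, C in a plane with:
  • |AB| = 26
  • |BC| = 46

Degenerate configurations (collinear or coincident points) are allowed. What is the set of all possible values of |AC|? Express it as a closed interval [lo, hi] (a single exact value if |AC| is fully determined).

|AC| ∈ [20, 72]  (≈ [20.0000, 72.0000])

|AB| ∈ {26}
|BC| ∈ {46}
|AC| ∈ [20, 72]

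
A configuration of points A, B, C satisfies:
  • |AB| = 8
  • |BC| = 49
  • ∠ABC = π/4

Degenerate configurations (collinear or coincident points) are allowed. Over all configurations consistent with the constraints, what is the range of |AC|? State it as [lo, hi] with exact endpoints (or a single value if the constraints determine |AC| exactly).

|AC| = √(2465 - 392·√(2))  (≈ 43.7107)

|AB| ∈ {8}
|BC| ∈ {49}
|AC| ∈ {√(2465 - 392·√(2))}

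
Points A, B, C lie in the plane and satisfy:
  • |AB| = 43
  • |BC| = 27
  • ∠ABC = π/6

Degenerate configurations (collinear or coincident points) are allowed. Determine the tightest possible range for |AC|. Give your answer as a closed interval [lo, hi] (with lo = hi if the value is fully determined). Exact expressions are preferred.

|AC| = √(2578 - 1161·√(3))  (≈ 23.8136)

|AB| ∈ {43}
|BC| ∈ {27}
|AC| ∈ {√(2578 - 1161·√(3))}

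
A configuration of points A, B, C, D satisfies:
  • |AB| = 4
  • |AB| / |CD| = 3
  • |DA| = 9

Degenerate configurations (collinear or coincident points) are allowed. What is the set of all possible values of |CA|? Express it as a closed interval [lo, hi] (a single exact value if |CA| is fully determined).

|AB| ∈ {4}
|AD| ∈ {9}
|CD| ∈ {4/3}
|BD| ∈ [5, 13]
|AC| ∈ [23/3, 31/3]
|BC| ∈ [11/3, 43/3]

|CA| ∈ [23/3, 31/3]  (≈ [7.6667, 10.3333])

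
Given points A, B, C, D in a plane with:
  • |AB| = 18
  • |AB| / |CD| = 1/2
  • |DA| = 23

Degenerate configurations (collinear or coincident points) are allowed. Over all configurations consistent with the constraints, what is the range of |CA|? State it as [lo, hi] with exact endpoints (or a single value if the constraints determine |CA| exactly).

|CA| ∈ [13, 59]  (≈ [13.0000, 59.0000])

|AB| ∈ {18}
|AD| ∈ {23}
|CD| ∈ {36}
|BD| ∈ [5, 41]
|AC| ∈ [13, 59]
|BC| ∈ [0, 77]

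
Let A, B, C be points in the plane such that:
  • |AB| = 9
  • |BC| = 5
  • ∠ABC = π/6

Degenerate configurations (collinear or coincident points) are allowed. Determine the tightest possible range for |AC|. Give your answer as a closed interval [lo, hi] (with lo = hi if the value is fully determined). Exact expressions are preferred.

|AC| = √(106 - 45·√(3))  (≈ 5.2970)

|AB| ∈ {9}
|BC| ∈ {5}
|AC| ∈ {√(106 - 45·√(3))}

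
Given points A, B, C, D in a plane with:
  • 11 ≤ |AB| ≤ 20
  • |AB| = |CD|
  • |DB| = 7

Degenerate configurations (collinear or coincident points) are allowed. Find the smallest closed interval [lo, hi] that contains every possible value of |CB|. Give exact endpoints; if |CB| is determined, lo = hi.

|AB| ∈ [11, 20]
|BD| ∈ {7}
|CD| ∈ [11, 20]
|AD| ∈ [4, 27]
|BC| ∈ [4, 27]
|AC| ∈ [0, 47]

|CB| ∈ [4, 27]  (≈ [4.0000, 27.0000])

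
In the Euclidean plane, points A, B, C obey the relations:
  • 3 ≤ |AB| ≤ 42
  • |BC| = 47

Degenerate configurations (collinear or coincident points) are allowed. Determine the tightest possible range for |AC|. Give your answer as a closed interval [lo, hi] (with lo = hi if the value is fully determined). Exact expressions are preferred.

|AB| ∈ [3, 42]
|BC| ∈ {47}
|AC| ∈ [5, 89]

|AC| ∈ [5, 89]  (≈ [5.0000, 89.0000])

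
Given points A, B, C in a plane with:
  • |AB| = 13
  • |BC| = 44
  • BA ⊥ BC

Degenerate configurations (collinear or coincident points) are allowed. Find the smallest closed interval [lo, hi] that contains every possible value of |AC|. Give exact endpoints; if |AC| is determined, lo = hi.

|AC| = √(2105)  (≈ 45.8803)

|AB| ∈ {13}
|BC| ∈ {44}
|AC| ∈ {√(2105)}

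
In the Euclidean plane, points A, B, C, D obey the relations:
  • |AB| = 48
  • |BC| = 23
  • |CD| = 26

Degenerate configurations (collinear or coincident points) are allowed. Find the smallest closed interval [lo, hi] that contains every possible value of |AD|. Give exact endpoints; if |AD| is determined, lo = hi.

|AD| ∈ [0, 97]  (≈ [0.0000, 97.0000])

|AB| ∈ {48}
|BC| ∈ {23}
|CD| ∈ {26}
|AC| ∈ [25, 71]
|BD| ∈ [3, 49]
|AD| ∈ [0, 97]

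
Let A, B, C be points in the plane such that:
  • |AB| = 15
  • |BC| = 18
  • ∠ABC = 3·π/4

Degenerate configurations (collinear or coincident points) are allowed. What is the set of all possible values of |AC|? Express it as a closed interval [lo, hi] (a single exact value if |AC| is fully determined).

|AC| = 3·√(30·√(2) + 61)  (≈ 30.5096)

|AB| ∈ {15}
|BC| ∈ {18}
|AC| ∈ {3·√(30·√(2) + 61)}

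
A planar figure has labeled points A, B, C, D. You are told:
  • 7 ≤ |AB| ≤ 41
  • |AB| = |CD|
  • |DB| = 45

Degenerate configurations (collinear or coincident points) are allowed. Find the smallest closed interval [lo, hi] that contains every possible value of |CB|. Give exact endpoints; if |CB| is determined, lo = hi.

|CB| ∈ [4, 86]  (≈ [4.0000, 86.0000])

|AB| ∈ [7, 41]
|BD| ∈ {45}
|CD| ∈ [7, 41]
|AD| ∈ [4, 86]
|BC| ∈ [4, 86]
|AC| ∈ [0, 127]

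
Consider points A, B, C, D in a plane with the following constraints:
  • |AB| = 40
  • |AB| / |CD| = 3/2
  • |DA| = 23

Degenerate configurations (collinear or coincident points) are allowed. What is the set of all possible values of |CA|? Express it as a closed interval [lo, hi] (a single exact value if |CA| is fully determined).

|CA| ∈ [11/3, 149/3]  (≈ [3.6667, 49.6667])

|AB| ∈ {40}
|AD| ∈ {23}
|CD| ∈ {80/3}
|BD| ∈ [17, 63]
|AC| ∈ [11/3, 149/3]
|BC| ∈ [0, 269/3]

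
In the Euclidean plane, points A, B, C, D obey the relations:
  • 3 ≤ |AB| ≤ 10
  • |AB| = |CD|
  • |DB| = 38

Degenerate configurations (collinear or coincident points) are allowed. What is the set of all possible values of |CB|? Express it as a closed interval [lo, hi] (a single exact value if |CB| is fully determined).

|CB| ∈ [28, 48]  (≈ [28.0000, 48.0000])

|AB| ∈ [3, 10]
|BD| ∈ {38}
|CD| ∈ [3, 10]
|AD| ∈ [28, 48]
|BC| ∈ [28, 48]
|AC| ∈ [18, 58]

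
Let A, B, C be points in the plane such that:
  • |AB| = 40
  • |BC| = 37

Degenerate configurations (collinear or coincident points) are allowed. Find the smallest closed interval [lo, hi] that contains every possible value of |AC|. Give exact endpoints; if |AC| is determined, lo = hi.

|AC| ∈ [3, 77]  (≈ [3.0000, 77.0000])

|AB| ∈ {40}
|BC| ∈ {37}
|AC| ∈ [3, 77]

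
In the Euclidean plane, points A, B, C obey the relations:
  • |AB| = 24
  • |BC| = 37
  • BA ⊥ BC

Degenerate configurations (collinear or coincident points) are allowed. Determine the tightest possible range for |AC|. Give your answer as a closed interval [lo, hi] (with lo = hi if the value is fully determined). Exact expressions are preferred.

|AC| = √(1945)  (≈ 44.1022)

|AB| ∈ {24}
|BC| ∈ {37}
|AC| ∈ {√(1945)}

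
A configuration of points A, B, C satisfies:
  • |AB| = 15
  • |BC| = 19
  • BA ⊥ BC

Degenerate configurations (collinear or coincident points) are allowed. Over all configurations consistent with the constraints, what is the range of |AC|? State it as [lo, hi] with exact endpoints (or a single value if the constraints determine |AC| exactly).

|AC| = √(586)  (≈ 24.2074)

|AB| ∈ {15}
|BC| ∈ {19}
|AC| ∈ {√(586)}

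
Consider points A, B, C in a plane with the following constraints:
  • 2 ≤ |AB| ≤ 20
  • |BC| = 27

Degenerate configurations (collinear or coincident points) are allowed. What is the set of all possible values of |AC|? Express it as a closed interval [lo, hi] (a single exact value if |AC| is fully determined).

|AC| ∈ [7, 47]  (≈ [7.0000, 47.0000])

|AB| ∈ [2, 20]
|BC| ∈ {27}
|AC| ∈ [7, 47]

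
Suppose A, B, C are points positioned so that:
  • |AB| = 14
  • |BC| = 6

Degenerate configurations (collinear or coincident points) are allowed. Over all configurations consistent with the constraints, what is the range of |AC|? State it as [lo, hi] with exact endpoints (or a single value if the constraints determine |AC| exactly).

|AC| ∈ [8, 20]  (≈ [8.0000, 20.0000])

|AB| ∈ {14}
|BC| ∈ {6}
|AC| ∈ [8, 20]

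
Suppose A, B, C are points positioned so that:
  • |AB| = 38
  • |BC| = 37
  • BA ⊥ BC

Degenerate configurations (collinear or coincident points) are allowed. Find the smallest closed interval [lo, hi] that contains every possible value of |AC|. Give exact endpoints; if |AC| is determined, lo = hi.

|AC| = √(2813)  (≈ 53.0377)

|AB| ∈ {38}
|BC| ∈ {37}
|AC| ∈ {√(2813)}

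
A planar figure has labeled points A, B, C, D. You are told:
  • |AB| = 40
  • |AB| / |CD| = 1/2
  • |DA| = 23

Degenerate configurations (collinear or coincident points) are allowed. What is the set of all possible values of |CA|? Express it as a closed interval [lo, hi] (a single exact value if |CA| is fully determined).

|CA| ∈ [57, 103]  (≈ [57.0000, 103.0000])

|AB| ∈ {40}
|AD| ∈ {23}
|CD| ∈ {80}
|BD| ∈ [17, 63]
|AC| ∈ [57, 103]
|BC| ∈ [17, 143]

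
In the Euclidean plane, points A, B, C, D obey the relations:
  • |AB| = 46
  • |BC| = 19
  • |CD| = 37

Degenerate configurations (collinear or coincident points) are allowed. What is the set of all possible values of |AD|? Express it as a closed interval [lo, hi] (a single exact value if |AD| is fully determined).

|AD| ∈ [0, 102]  (≈ [0.0000, 102.0000])

|AB| ∈ {46}
|BC| ∈ {19}
|CD| ∈ {37}
|AC| ∈ [27, 65]
|BD| ∈ [18, 56]
|AD| ∈ [0, 102]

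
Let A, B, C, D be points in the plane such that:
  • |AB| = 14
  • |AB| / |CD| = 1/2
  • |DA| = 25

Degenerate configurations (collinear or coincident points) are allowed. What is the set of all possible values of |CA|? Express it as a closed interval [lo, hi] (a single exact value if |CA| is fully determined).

|AB| ∈ {14}
|AD| ∈ {25}
|CD| ∈ {28}
|BD| ∈ [11, 39]
|AC| ∈ [3, 53]
|BC| ∈ [0, 67]

|CA| ∈ [3, 53]  (≈ [3.0000, 53.0000])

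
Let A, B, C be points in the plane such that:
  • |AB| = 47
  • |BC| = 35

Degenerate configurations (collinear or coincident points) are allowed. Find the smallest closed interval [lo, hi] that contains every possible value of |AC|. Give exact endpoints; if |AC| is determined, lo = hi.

|AC| ∈ [12, 82]  (≈ [12.0000, 82.0000])

|AB| ∈ {47}
|BC| ∈ {35}
|AC| ∈ [12, 82]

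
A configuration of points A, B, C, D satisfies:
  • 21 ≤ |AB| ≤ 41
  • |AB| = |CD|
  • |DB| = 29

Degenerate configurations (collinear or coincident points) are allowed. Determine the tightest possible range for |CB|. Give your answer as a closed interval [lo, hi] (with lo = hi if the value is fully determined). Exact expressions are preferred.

|CB| ∈ [0, 70]  (≈ [0.0000, 70.0000])

|AB| ∈ [21, 41]
|BD| ∈ {29}
|CD| ∈ [21, 41]
|AD| ∈ [0, 70]
|BC| ∈ [0, 70]
|AC| ∈ [0, 111]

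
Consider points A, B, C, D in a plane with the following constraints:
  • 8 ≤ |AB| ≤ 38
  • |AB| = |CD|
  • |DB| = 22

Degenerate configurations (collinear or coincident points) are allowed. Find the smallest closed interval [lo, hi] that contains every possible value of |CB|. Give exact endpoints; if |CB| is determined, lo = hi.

|AB| ∈ [8, 38]
|BD| ∈ {22}
|CD| ∈ [8, 38]
|AD| ∈ [0, 60]
|BC| ∈ [0, 60]
|AC| ∈ [0, 98]

|CB| ∈ [0, 60]  (≈ [0.0000, 60.0000])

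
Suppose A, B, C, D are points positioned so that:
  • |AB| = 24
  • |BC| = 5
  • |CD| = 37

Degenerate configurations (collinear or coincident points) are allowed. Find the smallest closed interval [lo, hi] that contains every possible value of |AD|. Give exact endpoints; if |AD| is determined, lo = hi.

|AD| ∈ [8, 66]  (≈ [8.0000, 66.0000])

|AB| ∈ {24}
|BC| ∈ {5}
|CD| ∈ {37}
|AC| ∈ [19, 29]
|BD| ∈ [32, 42]
|AD| ∈ [8, 66]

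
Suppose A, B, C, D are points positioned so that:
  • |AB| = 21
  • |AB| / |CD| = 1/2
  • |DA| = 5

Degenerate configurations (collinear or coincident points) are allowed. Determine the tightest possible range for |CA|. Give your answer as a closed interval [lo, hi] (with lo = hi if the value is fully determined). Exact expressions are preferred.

|CA| ∈ [37, 47]  (≈ [37.0000, 47.0000])

|AB| ∈ {21}
|AD| ∈ {5}
|CD| ∈ {42}
|BD| ∈ [16, 26]
|AC| ∈ [37, 47]
|BC| ∈ [16, 68]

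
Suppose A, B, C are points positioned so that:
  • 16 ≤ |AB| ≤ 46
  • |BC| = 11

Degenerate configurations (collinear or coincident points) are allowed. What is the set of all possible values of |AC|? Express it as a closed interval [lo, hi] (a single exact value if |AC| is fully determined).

|AC| ∈ [5, 57]  (≈ [5.0000, 57.0000])

|AB| ∈ [16, 46]
|BC| ∈ {11}
|AC| ∈ [5, 57]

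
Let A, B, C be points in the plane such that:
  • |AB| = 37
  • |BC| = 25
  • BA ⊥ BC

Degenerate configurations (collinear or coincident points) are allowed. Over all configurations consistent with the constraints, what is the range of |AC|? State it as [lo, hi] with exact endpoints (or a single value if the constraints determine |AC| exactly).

|AC| = √(1994)  (≈ 44.6542)

|AB| ∈ {37}
|BC| ∈ {25}
|AC| ∈ {√(1994)}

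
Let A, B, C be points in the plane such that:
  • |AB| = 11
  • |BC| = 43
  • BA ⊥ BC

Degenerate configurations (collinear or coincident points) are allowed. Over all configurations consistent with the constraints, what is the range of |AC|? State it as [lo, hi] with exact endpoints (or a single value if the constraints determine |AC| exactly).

|AB| ∈ {11}
|BC| ∈ {43}
|AC| ∈ {√(1970)}

|AC| = √(1970)  (≈ 44.3847)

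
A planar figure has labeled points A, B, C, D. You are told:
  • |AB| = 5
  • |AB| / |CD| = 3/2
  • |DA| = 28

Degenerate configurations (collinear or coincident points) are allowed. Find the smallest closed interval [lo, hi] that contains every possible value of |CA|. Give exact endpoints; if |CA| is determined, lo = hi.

|CA| ∈ [74/3, 94/3]  (≈ [24.6667, 31.3333])

|AB| ∈ {5}
|AD| ∈ {28}
|CD| ∈ {10/3}
|BD| ∈ [23, 33]
|AC| ∈ [74/3, 94/3]
|BC| ∈ [59/3, 109/3]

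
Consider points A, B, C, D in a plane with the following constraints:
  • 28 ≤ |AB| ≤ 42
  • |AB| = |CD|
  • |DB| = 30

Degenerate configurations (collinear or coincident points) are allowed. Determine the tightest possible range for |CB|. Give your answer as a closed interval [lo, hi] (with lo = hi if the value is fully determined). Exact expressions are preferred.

|AB| ∈ [28, 42]
|BD| ∈ {30}
|CD| ∈ [28, 42]
|AD| ∈ [0, 72]
|BC| ∈ [0, 72]
|AC| ∈ [0, 114]

|CB| ∈ [0, 72]  (≈ [0.0000, 72.0000])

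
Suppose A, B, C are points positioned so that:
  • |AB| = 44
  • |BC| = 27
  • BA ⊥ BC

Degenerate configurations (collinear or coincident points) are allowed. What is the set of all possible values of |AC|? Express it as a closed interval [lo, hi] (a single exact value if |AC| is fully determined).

|AB| ∈ {44}
|BC| ∈ {27}
|AC| ∈ {√(2665)}

|AC| = √(2665)  (≈ 51.6236)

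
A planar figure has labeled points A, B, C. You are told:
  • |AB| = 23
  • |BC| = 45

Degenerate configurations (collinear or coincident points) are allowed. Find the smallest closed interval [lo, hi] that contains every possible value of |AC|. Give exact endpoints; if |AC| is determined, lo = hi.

|AB| ∈ {23}
|BC| ∈ {45}
|AC| ∈ [22, 68]

|AC| ∈ [22, 68]  (≈ [22.0000, 68.0000])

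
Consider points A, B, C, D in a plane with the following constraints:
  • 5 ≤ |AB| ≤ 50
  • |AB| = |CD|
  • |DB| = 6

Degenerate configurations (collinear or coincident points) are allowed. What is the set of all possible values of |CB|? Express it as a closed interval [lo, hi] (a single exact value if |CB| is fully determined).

|AB| ∈ [5, 50]
|BD| ∈ {6}
|CD| ∈ [5, 50]
|AD| ∈ [0, 56]
|BC| ∈ [0, 56]
|AC| ∈ [0, 106]

|CB| ∈ [0, 56]  (≈ [0.0000, 56.0000])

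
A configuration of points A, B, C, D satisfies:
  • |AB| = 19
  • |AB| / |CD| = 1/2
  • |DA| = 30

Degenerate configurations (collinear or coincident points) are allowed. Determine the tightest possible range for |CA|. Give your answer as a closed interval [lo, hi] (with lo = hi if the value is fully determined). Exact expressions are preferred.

|CA| ∈ [8, 68]  (≈ [8.0000, 68.0000])

|AB| ∈ {19}
|AD| ∈ {30}
|CD| ∈ {38}
|BD| ∈ [11, 49]
|AC| ∈ [8, 68]
|BC| ∈ [0, 87]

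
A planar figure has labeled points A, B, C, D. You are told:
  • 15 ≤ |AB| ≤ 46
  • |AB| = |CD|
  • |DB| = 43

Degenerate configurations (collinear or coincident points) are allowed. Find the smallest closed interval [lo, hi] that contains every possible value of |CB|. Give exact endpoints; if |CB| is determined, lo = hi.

|CB| ∈ [0, 89]  (≈ [0.0000, 89.0000])

|AB| ∈ [15, 46]
|BD| ∈ {43}
|CD| ∈ [15, 46]
|AD| ∈ [0, 89]
|BC| ∈ [0, 89]
|AC| ∈ [0, 135]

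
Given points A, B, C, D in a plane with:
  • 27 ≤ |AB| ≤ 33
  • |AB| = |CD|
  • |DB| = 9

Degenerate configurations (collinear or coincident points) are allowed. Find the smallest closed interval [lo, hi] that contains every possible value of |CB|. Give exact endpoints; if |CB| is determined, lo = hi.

|AB| ∈ [27, 33]
|BD| ∈ {9}
|CD| ∈ [27, 33]
|AD| ∈ [18, 42]
|BC| ∈ [18, 42]
|AC| ∈ [0, 75]

|CB| ∈ [18, 42]  (≈ [18.0000, 42.0000])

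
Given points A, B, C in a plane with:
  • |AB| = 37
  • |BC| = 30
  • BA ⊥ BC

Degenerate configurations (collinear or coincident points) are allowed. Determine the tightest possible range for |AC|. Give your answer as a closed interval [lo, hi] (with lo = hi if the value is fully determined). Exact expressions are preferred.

|AB| ∈ {37}
|BC| ∈ {30}
|AC| ∈ {√(2269)}

|AC| = √(2269)  (≈ 47.6340)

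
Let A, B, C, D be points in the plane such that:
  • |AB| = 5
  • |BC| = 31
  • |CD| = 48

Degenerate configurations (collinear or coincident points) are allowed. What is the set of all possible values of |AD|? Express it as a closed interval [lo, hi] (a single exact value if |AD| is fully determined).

|AB| ∈ {5}
|BC| ∈ {31}
|CD| ∈ {48}
|AC| ∈ [26, 36]
|BD| ∈ [17, 79]
|AD| ∈ [12, 84]

|AD| ∈ [12, 84]  (≈ [12.0000, 84.0000])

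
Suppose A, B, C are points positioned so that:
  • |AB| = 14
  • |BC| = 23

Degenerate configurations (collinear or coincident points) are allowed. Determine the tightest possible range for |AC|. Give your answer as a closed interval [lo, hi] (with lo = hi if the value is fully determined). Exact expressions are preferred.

|AB| ∈ {14}
|BC| ∈ {23}
|AC| ∈ [9, 37]

|AC| ∈ [9, 37]  (≈ [9.0000, 37.0000])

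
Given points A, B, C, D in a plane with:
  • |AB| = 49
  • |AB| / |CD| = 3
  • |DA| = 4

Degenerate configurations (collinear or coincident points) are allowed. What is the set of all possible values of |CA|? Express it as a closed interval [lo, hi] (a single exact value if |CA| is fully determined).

|CA| ∈ [37/3, 61/3]  (≈ [12.3333, 20.3333])

|AB| ∈ {49}
|AD| ∈ {4}
|CD| ∈ {49/3}
|BD| ∈ [45, 53]
|AC| ∈ [37/3, 61/3]
|BC| ∈ [86/3, 208/3]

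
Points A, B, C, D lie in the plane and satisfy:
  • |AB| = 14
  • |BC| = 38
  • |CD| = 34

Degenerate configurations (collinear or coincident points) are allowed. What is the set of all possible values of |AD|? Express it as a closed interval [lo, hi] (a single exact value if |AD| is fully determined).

|AB| ∈ {14}
|BC| ∈ {38}
|CD| ∈ {34}
|AC| ∈ [24, 52]
|BD| ∈ [4, 72]
|AD| ∈ [0, 86]

|AD| ∈ [0, 86]  (≈ [0.0000, 86.0000])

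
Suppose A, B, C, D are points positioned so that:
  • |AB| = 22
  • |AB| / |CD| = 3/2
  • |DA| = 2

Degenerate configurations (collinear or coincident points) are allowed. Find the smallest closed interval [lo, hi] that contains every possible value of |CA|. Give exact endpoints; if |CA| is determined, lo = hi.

|AB| ∈ {22}
|AD| ∈ {2}
|CD| ∈ {44/3}
|BD| ∈ [20, 24]
|AC| ∈ [38/3, 50/3]
|BC| ∈ [16/3, 116/3]

|CA| ∈ [38/3, 50/3]  (≈ [12.6667, 16.6667])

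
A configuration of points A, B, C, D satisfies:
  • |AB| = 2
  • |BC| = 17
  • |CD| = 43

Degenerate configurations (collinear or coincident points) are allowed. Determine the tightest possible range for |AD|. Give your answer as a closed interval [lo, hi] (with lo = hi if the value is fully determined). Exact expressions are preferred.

|AD| ∈ [24, 62]  (≈ [24.0000, 62.0000])

|AB| ∈ {2}
|BC| ∈ {17}
|CD| ∈ {43}
|AC| ∈ [15, 19]
|BD| ∈ [26, 60]
|AD| ∈ [24, 62]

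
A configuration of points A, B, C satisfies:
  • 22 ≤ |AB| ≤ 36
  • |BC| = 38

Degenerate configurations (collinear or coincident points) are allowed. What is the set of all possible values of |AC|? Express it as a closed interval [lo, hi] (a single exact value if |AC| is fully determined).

|AC| ∈ [2, 74]  (≈ [2.0000, 74.0000])

|AB| ∈ [22, 36]
|BC| ∈ {38}
|AC| ∈ [2, 74]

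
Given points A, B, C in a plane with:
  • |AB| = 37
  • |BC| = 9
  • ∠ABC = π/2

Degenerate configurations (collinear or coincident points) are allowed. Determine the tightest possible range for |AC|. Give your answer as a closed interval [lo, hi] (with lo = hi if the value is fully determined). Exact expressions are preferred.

|AB| ∈ {37}
|BC| ∈ {9}
|AC| ∈ {5·√(58)}

|AC| = 5·√(58)  (≈ 38.0789)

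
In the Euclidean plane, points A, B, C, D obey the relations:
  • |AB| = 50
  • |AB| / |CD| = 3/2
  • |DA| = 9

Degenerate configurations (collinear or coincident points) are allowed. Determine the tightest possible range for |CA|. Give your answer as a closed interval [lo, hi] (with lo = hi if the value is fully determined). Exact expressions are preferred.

|CA| ∈ [73/3, 127/3]  (≈ [24.3333, 42.3333])

|AB| ∈ {50}
|AD| ∈ {9}
|CD| ∈ {100/3}
|BD| ∈ [41, 59]
|AC| ∈ [73/3, 127/3]
|BC| ∈ [23/3, 277/3]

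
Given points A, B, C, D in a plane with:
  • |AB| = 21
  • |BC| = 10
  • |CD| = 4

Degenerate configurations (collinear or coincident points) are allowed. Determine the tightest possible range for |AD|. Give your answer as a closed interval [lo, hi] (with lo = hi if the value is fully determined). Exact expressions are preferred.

|AD| ∈ [7, 35]  (≈ [7.0000, 35.0000])

|AB| ∈ {21}
|BC| ∈ {10}
|CD| ∈ {4}
|AC| ∈ [11, 31]
|BD| ∈ [6, 14]
|AD| ∈ [7, 35]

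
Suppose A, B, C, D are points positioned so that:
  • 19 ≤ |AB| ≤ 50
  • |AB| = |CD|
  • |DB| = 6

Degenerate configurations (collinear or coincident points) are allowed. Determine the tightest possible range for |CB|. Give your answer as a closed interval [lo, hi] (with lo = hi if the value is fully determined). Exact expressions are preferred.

|CB| ∈ [13, 56]  (≈ [13.0000, 56.0000])

|AB| ∈ [19, 50]
|BD| ∈ {6}
|CD| ∈ [19, 50]
|AD| ∈ [13, 56]
|BC| ∈ [13, 56]
|AC| ∈ [0, 106]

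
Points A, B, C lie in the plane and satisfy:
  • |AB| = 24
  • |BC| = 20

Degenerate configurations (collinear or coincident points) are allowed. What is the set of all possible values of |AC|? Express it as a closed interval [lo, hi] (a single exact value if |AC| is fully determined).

|AC| ∈ [4, 44]  (≈ [4.0000, 44.0000])

|AB| ∈ {24}
|BC| ∈ {20}
|AC| ∈ [4, 44]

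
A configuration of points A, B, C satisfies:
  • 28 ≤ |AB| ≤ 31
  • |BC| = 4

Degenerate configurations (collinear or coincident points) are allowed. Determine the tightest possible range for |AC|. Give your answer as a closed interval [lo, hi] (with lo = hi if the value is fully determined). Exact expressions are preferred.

|AC| ∈ [24, 35]  (≈ [24.0000, 35.0000])

|AB| ∈ [28, 31]
|BC| ∈ {4}
|AC| ∈ [24, 35]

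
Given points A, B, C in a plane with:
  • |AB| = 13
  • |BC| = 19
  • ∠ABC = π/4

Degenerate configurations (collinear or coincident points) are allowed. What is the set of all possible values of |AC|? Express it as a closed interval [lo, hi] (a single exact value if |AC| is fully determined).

|AC| = √(530 - 247·√(2))  (≈ 13.4421)

|AB| ∈ {13}
|BC| ∈ {19}
|AC| ∈ {√(530 - 247·√(2))}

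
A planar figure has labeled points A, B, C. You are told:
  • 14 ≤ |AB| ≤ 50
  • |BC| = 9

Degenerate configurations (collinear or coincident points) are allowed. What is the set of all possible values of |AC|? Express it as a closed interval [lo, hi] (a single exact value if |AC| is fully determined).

|AC| ∈ [5, 59]  (≈ [5.0000, 59.0000])

|AB| ∈ [14, 50]
|BC| ∈ {9}
|AC| ∈ [5, 59]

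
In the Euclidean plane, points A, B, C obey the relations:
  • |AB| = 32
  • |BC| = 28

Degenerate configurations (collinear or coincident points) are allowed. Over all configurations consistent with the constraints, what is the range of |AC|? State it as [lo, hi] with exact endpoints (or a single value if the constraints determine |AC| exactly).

|AC| ∈ [4, 60]  (≈ [4.0000, 60.0000])

|AB| ∈ {32}
|BC| ∈ {28}
|AC| ∈ [4, 60]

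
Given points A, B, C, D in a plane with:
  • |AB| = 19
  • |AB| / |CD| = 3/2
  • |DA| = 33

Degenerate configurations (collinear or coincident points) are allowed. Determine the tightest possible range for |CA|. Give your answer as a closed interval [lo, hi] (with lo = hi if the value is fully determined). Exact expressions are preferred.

|AB| ∈ {19}
|AD| ∈ {33}
|CD| ∈ {38/3}
|BD| ∈ [14, 52]
|AC| ∈ [61/3, 137/3]
|BC| ∈ [4/3, 194/3]

|CA| ∈ [61/3, 137/3]  (≈ [20.3333, 45.6667])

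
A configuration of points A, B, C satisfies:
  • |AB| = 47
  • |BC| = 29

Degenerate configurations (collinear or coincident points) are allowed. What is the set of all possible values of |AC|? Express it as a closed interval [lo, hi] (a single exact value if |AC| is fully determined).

|AB| ∈ {47}
|BC| ∈ {29}
|AC| ∈ [18, 76]

|AC| ∈ [18, 76]  (≈ [18.0000, 76.0000])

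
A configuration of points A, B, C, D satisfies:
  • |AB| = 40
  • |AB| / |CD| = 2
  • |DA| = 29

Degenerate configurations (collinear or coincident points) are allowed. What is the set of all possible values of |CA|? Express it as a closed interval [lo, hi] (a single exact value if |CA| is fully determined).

|CA| ∈ [9, 49]  (≈ [9.0000, 49.0000])

|AB| ∈ {40}
|AD| ∈ {29}
|CD| ∈ {20}
|BD| ∈ [11, 69]
|AC| ∈ [9, 49]
|BC| ∈ [0, 89]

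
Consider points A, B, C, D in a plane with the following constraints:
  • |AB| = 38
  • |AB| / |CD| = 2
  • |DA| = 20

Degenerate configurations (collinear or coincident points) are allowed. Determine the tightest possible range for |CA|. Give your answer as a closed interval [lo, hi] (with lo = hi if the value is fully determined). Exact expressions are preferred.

|AB| ∈ {38}
|AD| ∈ {20}
|CD| ∈ {19}
|BD| ∈ [18, 58]
|AC| ∈ [1, 39]
|BC| ∈ [0, 77]

|CA| ∈ [1, 39]  (≈ [1.0000, 39.0000])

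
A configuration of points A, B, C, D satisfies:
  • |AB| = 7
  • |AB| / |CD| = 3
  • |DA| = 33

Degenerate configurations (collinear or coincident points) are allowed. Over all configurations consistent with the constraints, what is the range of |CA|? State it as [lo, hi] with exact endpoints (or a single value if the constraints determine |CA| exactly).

|AB| ∈ {7}
|AD| ∈ {33}
|CD| ∈ {7/3}
|BD| ∈ [26, 40]
|AC| ∈ [92/3, 106/3]
|BC| ∈ [71/3, 127/3]

|CA| ∈ [92/3, 106/3]  (≈ [30.6667, 35.3333])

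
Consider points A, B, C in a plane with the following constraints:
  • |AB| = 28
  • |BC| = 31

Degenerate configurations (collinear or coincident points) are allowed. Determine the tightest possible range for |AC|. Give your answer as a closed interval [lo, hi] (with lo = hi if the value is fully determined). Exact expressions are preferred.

|AC| ∈ [3, 59]  (≈ [3.0000, 59.0000])

|AB| ∈ {28}
|BC| ∈ {31}
|AC| ∈ [3, 59]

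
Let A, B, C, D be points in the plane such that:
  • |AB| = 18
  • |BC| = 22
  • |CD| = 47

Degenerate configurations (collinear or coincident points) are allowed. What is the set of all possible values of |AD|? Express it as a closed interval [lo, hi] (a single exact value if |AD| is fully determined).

|AB| ∈ {18}
|BC| ∈ {22}
|CD| ∈ {47}
|AC| ∈ [4, 40]
|BD| ∈ [25, 69]
|AD| ∈ [7, 87]

|AD| ∈ [7, 87]  (≈ [7.0000, 87.0000])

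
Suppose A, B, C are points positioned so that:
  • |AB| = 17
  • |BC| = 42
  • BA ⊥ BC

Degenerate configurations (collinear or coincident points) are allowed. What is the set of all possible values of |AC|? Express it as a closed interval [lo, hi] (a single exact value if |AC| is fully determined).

|AB| ∈ {17}
|BC| ∈ {42}
|AC| ∈ {√(2053)}

|AC| = √(2053)  (≈ 45.3100)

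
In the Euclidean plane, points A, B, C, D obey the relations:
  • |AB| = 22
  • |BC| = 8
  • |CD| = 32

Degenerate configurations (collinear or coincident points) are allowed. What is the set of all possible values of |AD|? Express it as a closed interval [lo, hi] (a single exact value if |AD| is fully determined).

|AB| ∈ {22}
|BC| ∈ {8}
|CD| ∈ {32}
|AC| ∈ [14, 30]
|BD| ∈ [24, 40]
|AD| ∈ [2, 62]

|AD| ∈ [2, 62]  (≈ [2.0000, 62.0000])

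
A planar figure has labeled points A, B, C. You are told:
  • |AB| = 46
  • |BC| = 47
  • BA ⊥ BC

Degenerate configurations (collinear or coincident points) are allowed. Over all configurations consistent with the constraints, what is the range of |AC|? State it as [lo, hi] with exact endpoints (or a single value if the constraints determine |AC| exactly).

|AC| = 5·√(173)  (≈ 65.7647)

|AB| ∈ {46}
|BC| ∈ {47}
|AC| ∈ {5·√(173)}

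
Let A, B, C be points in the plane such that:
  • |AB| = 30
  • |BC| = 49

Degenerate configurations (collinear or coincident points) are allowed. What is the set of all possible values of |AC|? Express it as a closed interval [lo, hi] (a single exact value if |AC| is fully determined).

|AB| ∈ {30}
|BC| ∈ {49}
|AC| ∈ [19, 79]

|AC| ∈ [19, 79]  (≈ [19.0000, 79.0000])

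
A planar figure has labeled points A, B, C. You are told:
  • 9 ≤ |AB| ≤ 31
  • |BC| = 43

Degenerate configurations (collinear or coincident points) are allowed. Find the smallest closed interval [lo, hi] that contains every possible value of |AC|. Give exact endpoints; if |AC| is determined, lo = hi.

|AC| ∈ [12, 74]  (≈ [12.0000, 74.0000])

|AB| ∈ [9, 31]
|BC| ∈ {43}
|AC| ∈ [12, 74]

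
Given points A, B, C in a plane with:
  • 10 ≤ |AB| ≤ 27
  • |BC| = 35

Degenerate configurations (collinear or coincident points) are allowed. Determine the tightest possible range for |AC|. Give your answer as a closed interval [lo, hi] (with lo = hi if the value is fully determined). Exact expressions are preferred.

|AC| ∈ [8, 62]  (≈ [8.0000, 62.0000])

|AB| ∈ [10, 27]
|BC| ∈ {35}
|AC| ∈ [8, 62]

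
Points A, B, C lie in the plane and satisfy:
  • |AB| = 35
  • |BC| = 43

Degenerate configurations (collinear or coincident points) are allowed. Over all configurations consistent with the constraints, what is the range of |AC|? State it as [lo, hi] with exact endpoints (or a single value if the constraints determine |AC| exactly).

|AB| ∈ {35}
|BC| ∈ {43}
|AC| ∈ [8, 78]

|AC| ∈ [8, 78]  (≈ [8.0000, 78.0000])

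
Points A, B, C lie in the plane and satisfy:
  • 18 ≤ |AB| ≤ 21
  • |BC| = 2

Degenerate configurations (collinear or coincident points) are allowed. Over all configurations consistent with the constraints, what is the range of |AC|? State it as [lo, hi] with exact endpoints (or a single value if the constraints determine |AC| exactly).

|AC| ∈ [16, 23]  (≈ [16.0000, 23.0000])

|AB| ∈ [18, 21]
|BC| ∈ {2}
|AC| ∈ [16, 23]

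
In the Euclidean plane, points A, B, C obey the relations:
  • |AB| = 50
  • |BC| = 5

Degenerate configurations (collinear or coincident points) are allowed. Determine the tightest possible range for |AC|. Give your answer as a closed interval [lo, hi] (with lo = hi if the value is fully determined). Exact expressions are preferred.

|AB| ∈ {50}
|BC| ∈ {5}
|AC| ∈ [45, 55]

|AC| ∈ [45, 55]  (≈ [45.0000, 55.0000])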